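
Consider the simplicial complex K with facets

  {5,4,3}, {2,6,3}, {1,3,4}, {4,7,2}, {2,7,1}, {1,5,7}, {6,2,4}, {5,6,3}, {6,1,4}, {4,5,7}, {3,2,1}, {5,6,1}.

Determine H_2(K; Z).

H_2 ≅ 0.

Order the vertices as 1 < 2 < 3 < 4 < 5 < 6 < 7. Listing each simplex with vertices in this order, K has dimension 2 with simplices:

  0-simplices (7): [1], [2], [3], [4], [5], [6], [7]
  1-simplices (18): [1,2], [1,3], [1,4], [1,5], [1,6], [1,7], [2,3], [2,4], [2,6], [2,7], [3,4], [3,5], [3,6], [4,5], [4,6], [4,7], [5,6], [5,7]
  2-simplices (12): [1,2,3], [1,2,7], [1,3,4], [1,4,6], [1,5,6], [1,5,7], [2,3,6], [2,4,6], [2,4,7], [3,4,5], [3,5,6], [4,5,7]

Hence C_0 ≅ Z^7, C_1 ≅ Z^18, C_2 ≅ Z^12.

Boundary ∂_1: C_1 → C_0 maps an edge to its endpoints' difference, ∂[p,q] = q − p. For instance
  ∂[4,7] = [7] − [4].
As a 7×18 matrix over Z this has rank 6, with invariant factors (1,1,1,1,1,1).

Boundary ∂_2: C_2 → C_1 sends each 2-simplex [p,q,r] to [q,r] − [p,r] + [p,q]. For instance
  ∂[1,5,7] = [5,7] − [1,7] + [1,5],
  ∂[4,5,7] = [5,7] − [4,7] + [4,5].
The 18×12 boundary matrix has rank 12 and Smith normal form diag(1,1,1,1,1,1,1,1,1,1,1,2).

From H_k ≅ ker(∂_k) / im(∂_{k+1}) we obtain:

  H_2: rank ker ∂_2 − rank ∂_3 = (12 − 12) − 0 = 0, and there is no ∂_3, so H_2 ≅ 0.

(K is a triangulation of the real projective plane RP^2.)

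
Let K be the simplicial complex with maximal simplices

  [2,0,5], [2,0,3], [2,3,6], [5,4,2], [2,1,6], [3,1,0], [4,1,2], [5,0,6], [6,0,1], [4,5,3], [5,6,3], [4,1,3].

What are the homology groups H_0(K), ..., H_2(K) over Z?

H_0 = Z,  H_1 = Z/2,  H_2 = 0.

K has 7 vertices, 18 edges, 12 triangles.
rank ∂_0 = 0, rank ∂_1 = 6 ⇒ b_0 = 7 − 0 − 6 = 1; all invariant factors of ∂_1 are 1 so no torsion. So H_0 ≅ Z.
rank ∂_1 = 6, rank ∂_2 = 12 ⇒ b_1 = 18 − 6 − 12 = 0; ∂_2 has invariant factor(s) [2] giving torsion. So H_1 ≅ Z/2.
rank ∂_2 = 12, rank ∂_3 = 0 ⇒ b_2 = 12 − 12 − 0 = 0. So H_2 ≅ 0.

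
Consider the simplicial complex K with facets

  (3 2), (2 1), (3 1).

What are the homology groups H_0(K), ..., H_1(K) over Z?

H_0 = Z,  H_1 = Z.

Take the total order 1 < 2 < 3 on the vertex set. Then K (dimension 1) consists of the simplices:

  0-simplices (3): [1], [2], [3]
  1-simplices (3): [1,2], [1,3], [2,3]

giving chain groups C_0 ≅ Z^3, C_1 ≅ Z^3.

∂_1: C_1 → C_0 sends each edge [p,q] (with p < q) to q − p. For instance
  ∂[1,3] = [3] − [1].
The resulting 3×3 matrix has rank 2, and its Smith normal form has invariant factors (1,1).

Reading off H_k = ker ∂_k / im ∂_{k+1}:

  H_0: rank C_0 − rank ∂_1 = 3 − 2 = 1, and the invariant factors of ∂_1 are all 1, so H_0 = Z.
  H_1: rank ker ∂_1 − rank ∂_2 = (3 − 2) − 0 = 1, and there is no ∂_2, so H_1 = Z.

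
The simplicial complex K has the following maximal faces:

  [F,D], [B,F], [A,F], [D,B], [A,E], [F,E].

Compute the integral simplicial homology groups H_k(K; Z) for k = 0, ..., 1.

We work with the vertex ordering A < B < D < E < F. The simplices of K, each written with vertices in increasing order, are:

  0-simplices (5): A, B, D, E, F
  1-simplices (6): AE, AF, BD, BF, DF, EF

so the chain groups are C_0 ≅ Z^5, C_1 ≅ Z^6.

The boundary map ∂_1: C_1 → C_0 sends each edge [p,q] (with p < q) to q − p.
This gives a 5×6 integer matrix of rank 4; reducing to Smith normal form yields diagonal entries (1,1,1,1).

Now H_k = ker ∂_k / im ∂_{k+1}, so:

  H_0: rank C_0 − rank ∂_1 = 5 − 4 = 1, and the invariant factors of ∂_1 are all 1, so H_0 ≅ Z.
  H_1: rank ker ∂_1 − rank ∂_2 = (6 − 4) − 0 = 2, and there is no ∂_2, so H_1 ≅ Z^2.

As a check, the Euler characteristic is 5 − 6 = -1, which agrees with 1 − 2 = -1.
(K is a triangulation of a wedge of 2 circles.)

H_0 = Z,  H_1 = Z^2.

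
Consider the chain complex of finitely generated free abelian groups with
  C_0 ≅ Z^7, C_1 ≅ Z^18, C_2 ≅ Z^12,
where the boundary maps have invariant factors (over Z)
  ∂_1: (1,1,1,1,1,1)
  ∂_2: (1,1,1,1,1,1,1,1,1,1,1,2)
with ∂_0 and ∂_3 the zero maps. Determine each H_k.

H_0 = Z,  H_1 = Z/2,  H_2 = 0.

H_0: b_0 = 7 − 0 − 6 = 1; torsion from ∂_1 factors > 1: none. So H_0 = Z.
H_1: b_1 = 18 − 6 − 12 = 0; torsion from ∂_2 factors > 1: [2]. So H_1 = Z/2.
H_2: b_2 = 12 − 12 − 0 = 0; torsion from ∂_3 factors > 1: none. So H_2 = 0.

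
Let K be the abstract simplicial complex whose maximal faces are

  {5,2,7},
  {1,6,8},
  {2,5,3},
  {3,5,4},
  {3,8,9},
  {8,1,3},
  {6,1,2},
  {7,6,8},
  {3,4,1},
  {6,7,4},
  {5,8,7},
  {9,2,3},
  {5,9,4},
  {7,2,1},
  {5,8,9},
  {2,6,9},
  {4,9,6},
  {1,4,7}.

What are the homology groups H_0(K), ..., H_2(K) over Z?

Fix the vertex order 1 < 2 < 3 < 4 < 5 < 6 < 7 < 8 < 9 and write every simplex with vertices in increasing order. Then dim K = 2 and the simplices of K are:

  0-simplices (9): [1], [2], [3], [4], [5], [6], [7], [8], [9]
  1-simplices (27): (27 of them)
  2-simplices (18): [1,2,6], [1,2,7], [1,3,4], [1,3,8], [1,4,7], [1,6,8], [2,3,5], [2,3,9], [2,5,7], [2,6,9], [3,4,5], [3,8,9], [4,5,9], [4,6,7], [4,6,9], [5,7,8], [5,8,9], [6,7,8]

Hence C_0 ≅ Z^9, C_1 ≅ Z^27, C_2 ≅ Z^18.

The boundary map ∂_1: C_1 → C_0 sends each edge [p,q] (with p < q) to q − p. For instance
  ∂[3,5] = [5] − [3].
This gives a 9×27 integer matrix of rank 8; reducing to Smith normal form yields diagonal entries (1,1,1,1,1,1,1,1).

∂_2: C_2 → C_1 maps a triangle to the signed sum of its edges. For instance
  ∂[5,7,8] = [7,8] − [5,8] + [5,7],
  ∂[4,5,9] = [5,9] − [4,9] + [4,5].
The resulting 27×18 matrix has rank 18, and its Smith normal form has invariant factors (1,1,1,1,1,1,1,1,1,1,1,1,1,1,1,1,1,2).

From H_k ≅ ker(∂_k) / im(∂_{k+1}) we obtain:

  H_0: rank C_0 − rank ∂_1 = 9 − 8 = 1, and the invariant factors of ∂_1 are all 1, so H_0 ≅ Z.
  H_1: rank ker ∂_1 − rank ∂_2 = (27 − 8) − 18 = 1, and ∂_2 has invariant factor 2 > 1, so H_1 ≅ Z ⊕ Z_2.
  H_2: rank ker ∂_2 − rank ∂_3 = (18 − 18) − 0 = 0, and there is no ∂_3, so H_2 ≅ 0.

As a check, the Euler characteristic is 9 − 27 + 18 = 0, which agrees with 1 − 1 + 0 = 0.
(K is a triangulation of the Klein bottle.)

H_0 = Z,  H_1 = Z ⊕ Z_2,  H_2 = 0.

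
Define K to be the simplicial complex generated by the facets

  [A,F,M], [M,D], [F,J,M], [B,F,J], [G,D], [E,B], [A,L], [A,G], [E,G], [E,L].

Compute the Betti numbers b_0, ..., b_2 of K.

We work with the vertex ordering A < B < D < E < F < G < J < L < M. The simplices of K, each written with vertices in increasing order, are:

  0-simplices (9): A, B, D, E, F, G, J, L, M
  1-simplices (14): AF, AG, AL, AM, BE, BF, BJ, DG, DM, EG, EL, FJ, FM, JM
  2-simplices (3): AFM, BFJ, FJM

so the chain groups are C_0 ≅ Z^9, C_1 ≅ Z^14, C_2 ≅ Z^3.

∂_1: C_1 → C_0 maps an edge to its endpoints' difference, ∂[p,q] = q − p. For instance
  ∂DM = M − D.
As a 9×14 matrix over Z this has rank 8, with invariant factors (1,1,1,1,1,1,1,1).

The boundary map ∂_2: C_2 → C_1 acts by ∂[p,q,r] = [q,r] − [p,r] + [p,q]. For instance
  ∂FJM = JM − FM + FJ,
  ∂AFM = FM − AM + AF.
This gives a 14×3 integer matrix of rank 3; reducing to Smith normal form yields diagonal entries (1,1,1).

Reading off H_k = ker ∂_k / im ∂_{k+1}:

  H_0: rank C_0 − rank ∂_1 = 9 − 8 = 1, and the invariant factors of ∂_1 are all 1, so H_0 = Z.
  H_1: rank ker ∂_1 − rank ∂_2 = (14 − 8) − 3 = 3, and the invariant factors of ∂_2 are all 1, so H_1 = Z^3.
  H_2: rank ker ∂_2 − rank ∂_3 = (3 − 3) − 0 = 0, and there is no ∂_3, so H_2 = 0.

As a check, the Euler characteristic is 9 − 14 + 3 = -2, which agrees with 1 − 3 + 0 = -2.

Hence the Betti numbers are b_0 = 1, b_1 = 3, b_2 = 0.

b_0 = 1, b_1 = 3, b_2 = 0.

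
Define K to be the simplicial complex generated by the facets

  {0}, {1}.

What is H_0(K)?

Fix the vertex order 0 < 1 and write every simplex with vertices in increasing order. Then dim K = 0 and the simplices of K are:

  0-simplices (2): [0], [1]

Hence C_0 ≅ Z^2.

Now H_k = ker ∂_k / im ∂_{k+1}, so:

  H_0: rank C_0 − rank ∂_1 = 2 − 0 = 2, and there is no ∂_1, so H_0 = Z^2.

H_0 ≅ Z^2.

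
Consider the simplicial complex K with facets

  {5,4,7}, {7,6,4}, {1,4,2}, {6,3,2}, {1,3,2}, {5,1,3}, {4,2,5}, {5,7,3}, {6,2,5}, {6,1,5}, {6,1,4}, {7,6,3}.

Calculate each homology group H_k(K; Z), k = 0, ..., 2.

H_0 ≅ Z,  H_1 ≅ Z/2,  H_2 = 0.

Take the total order 1 < 2 < 3 < 4 < 5 < 6 < 7 on the vertex set. Then K (dimension 2) consists of the simplices:

  0-simplices (7): [1], [2], [3], [4], [5], [6], [7]
  1-simplices (18): [1,2], [1,3], [1,4], [1,5], [1,6], [2,3], [2,4], [2,5], [2,6], [3,5], [3,6], [3,7], [4,5], [4,6], [4,7], [5,6], [5,7], [6,7]
  2-simplices (12): [1,2,3], [1,2,4], [1,3,5], [1,4,6], [1,5,6], [2,3,6], [2,4,5], [2,5,6], [3,5,7], [3,6,7], [4,5,7], [4,6,7]

giving chain groups C_0 ≅ Z^7, C_1 ≅ Z^18, C_2 ≅ Z^12.

The boundary map ∂_1: C_1 → C_0 sends each edge [p,q] (with p < q) to q − p. For instance
  ∂[2,6] = [6] − [2].
As a 7×18 matrix over Z this has rank 6, with invariant factors (1,1,1,1,1,1).

The boundary map ∂_2: C_2 → C_1 sends each 2-simplex [p,q,r] to [q,r] − [p,r] + [p,q]. For instance
  ∂[1,4,6] = [4,6] − [1,6] + [1,4],
  ∂[4,6,7] = [6,7] − [4,7] + [4,6].
As a 18×12 matrix over Z this has rank 12, with invariant factors (1,1,1,1,1,1,1,1,1,1,1,2).

Computing H_k = (kernel of ∂_k) / (image of ∂_{k+1}):

  H_0: rank C_0 − rank ∂_1 = 7 − 6 = 1, and the invariant factors of ∂_1 are all 1, so H_0 ≅ Z.
  H_1: rank ker ∂_1 − rank ∂_2 = (18 − 6) − 12 = 0, and ∂_2 has invariant factor 2 > 1, so H_1 ≅ Z/2.
  H_2: rank ker ∂_2 − rank ∂_3 = (12 − 12) − 0 = 0, and there is no ∂_3, so H_2 ≅ 0.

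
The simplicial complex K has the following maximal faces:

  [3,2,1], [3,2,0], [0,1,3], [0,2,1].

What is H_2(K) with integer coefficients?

H_2 ≅ Z.

Take the total order 0 < 1 < 2 < 3 on the vertex set. Then K (dimension 2) consists of the simplices:

  0-simplices (4): [0], [1], [2], [3]
  1-simplices (6): [0,1], [0,2], [0,3], [1,2], [1,3], [2,3]
  2-simplices (4): [0,1,2], [0,1,3], [0,2,3], [1,2,3]

so the chain groups are C_0 ≅ Z^4, C_1 ≅ Z^6, C_2 ≅ Z^4.

∂_1: C_1 → C_0 is given by ∂[p,q] = [q] − [p]. For instance
  ∂[0,2] = [2] − [0].
This gives a 4×6 integer matrix of rank 3; reducing to Smith normal form yields diagonal entries (1,1,1).

∂_2: C_2 → C_1 sends each 2-simplex [p,q,r] to [q,r] − [p,r] + [p,q]. For instance
  ∂[0,1,2] = [1,2] − [0,2] + [0,1],
  ∂[0,2,3] = [2,3] − [0,3] + [0,2].
The 6×4 boundary matrix has rank 3 and Smith normal form diag(1,1,1).

From H_k ≅ ker(∂_k) / im(∂_{k+1}) we obtain:

  H_2: rank ker ∂_2 − rank ∂_3 = (4 − 3) − 0 = 1, and there is no ∂_3, so H_2 = Z.

(K is a triangulation of the 2-sphere S^2.)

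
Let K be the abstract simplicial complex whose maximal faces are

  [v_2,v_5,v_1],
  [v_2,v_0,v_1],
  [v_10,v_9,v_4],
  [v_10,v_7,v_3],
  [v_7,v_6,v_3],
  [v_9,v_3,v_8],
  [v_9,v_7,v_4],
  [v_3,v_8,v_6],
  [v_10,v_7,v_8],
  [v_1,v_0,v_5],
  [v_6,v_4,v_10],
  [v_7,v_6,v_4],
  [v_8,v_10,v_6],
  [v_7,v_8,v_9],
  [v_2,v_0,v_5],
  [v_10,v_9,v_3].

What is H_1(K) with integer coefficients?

H_1 = Z/2Z.

Fix the vertex order v_0 < v_1 < v_2 < v_3 < v_4 < v_5 < v_6 < v_7 < v_8 < v_9 < v_10 and write every simplex with vertices in increasing order. Then dim K = 2 and the simplices of K are:

  0-simplices (11): [v_0], [v_1], [v_2], [v_3], [v_4], [v_5], [v_6], [v_7], [v_8], [v_9], [v_10]
  1-simplices (24): (24 of them)
  2-simplices (16): (16 of them)

so the chain groups are C_0 ≅ Z^11, C_1 ≅ Z^24, C_2 ≅ Z^16.

The boundary map ∂_1: C_1 → C_0 sends each edge [p,q] (with p < q) to q − p. For instance
  ∂[v_6,v_7] = [v_7] − [v_6].
As a 11×24 matrix over Z this has rank 9, with invariant factors (1,1,1,1,1,1,1,1,1).

Boundary ∂_2: C_2 → C_1 acts by ∂[p,q,r] = [q,r] − [p,r] + [p,q]. For instance
  ∂[v_6,v_8,v_10] = [v_8,v_10] − [v_6,v_10] + [v_6,v_8],
  ∂[v_3,v_9,v_10] = [v_9,v_10] − [v_3,v_10] + [v_3,v_9].
As a 24×16 matrix over Z this has rank 15, with invariant factors (1,1,1,1,1,1,1,1,1,1,1,1,1,1,2).

From H_k ≅ ker(∂_k) / im(∂_{k+1}) we obtain:

  H_1: rank ker ∂_1 − rank ∂_2 = (24 − 9) − 15 = 0, and ∂_2 has invariant factor 2 > 1, so H_1 = Z/2Z.

(K is a triangulation of the disjoint union of the 2-sphere S^2 and the real projective plane RP^2.)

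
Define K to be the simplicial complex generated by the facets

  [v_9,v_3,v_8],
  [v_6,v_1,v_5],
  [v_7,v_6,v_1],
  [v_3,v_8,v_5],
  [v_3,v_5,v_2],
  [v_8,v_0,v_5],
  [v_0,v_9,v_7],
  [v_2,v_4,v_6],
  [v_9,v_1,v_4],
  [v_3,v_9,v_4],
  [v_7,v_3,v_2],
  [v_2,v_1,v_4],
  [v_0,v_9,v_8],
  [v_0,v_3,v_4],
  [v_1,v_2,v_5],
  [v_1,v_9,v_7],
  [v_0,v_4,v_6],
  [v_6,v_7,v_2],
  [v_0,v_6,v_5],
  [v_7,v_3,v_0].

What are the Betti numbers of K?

b_0 = 1, b_1 = 1, b_2 = 0.

K has 10 vertices, 30 edges, 20 triangles.
rank ∂_0 = 0, rank ∂_1 = 9 ⇒ b_0 = 10 − 0 − 9 = 1; all invariant factors of ∂_1 are 1 so no torsion. So H_0 ≅ Z.
rank ∂_1 = 9, rank ∂_2 = 20 ⇒ b_1 = 30 − 9 − 20 = 1; ∂_2 has invariant factor(s) [2] giving torsion. So H_1 ≅ Z ⊕ Z/2Z.
rank ∂_2 = 20, rank ∂_3 = 0 ⇒ b_2 = 20 − 20 − 0 = 0. So H_2 ≅ 0.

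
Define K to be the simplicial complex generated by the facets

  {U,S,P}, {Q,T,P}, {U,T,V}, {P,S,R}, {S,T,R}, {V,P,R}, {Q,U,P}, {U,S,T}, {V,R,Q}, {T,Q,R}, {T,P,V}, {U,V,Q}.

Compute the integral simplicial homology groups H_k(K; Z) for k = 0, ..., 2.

Take the total order P < Q < R < S < T < U < V on the vertex set. Then K (dimension 2) consists of the simplices:

  0-simplices (7): P, Q, R, S, T, U, V
  1-simplices (18): PQ, PR, PS, PT, PU, PV, QR, QT, QU, QV, RS, RT, RV, ST, SU, TU, TV, UV
  2-simplices (12): PQT, PQU, PRS, PRV, PSU, PTV, QRT, QRV, QUV, RST, STU, TUV

giving chain groups C_0 ≅ Z^7, C_1 ≅ Z^18, C_2 ≅ Z^12.

The boundary map ∂_1: C_1 → C_0 is given by ∂[p,q] = [q] − [p].
The 7×18 boundary matrix has rank 6 and Smith normal form diag(1,1,1,1,1,1).

The boundary map ∂_2: C_2 → C_1 acts by ∂[p,q,r] = [q,r] − [p,r] + [p,q]. For instance
  ∂PTV = TV − PV + PT,
  ∂PQU = QU − PU + PQ.
The resulting 18×12 matrix has rank 12, and its Smith normal form has invariant factors (1,1,1,1,1,1,1,1,1,1,1,2).

From H_k ≅ ker(∂_k) / im(∂_{k+1}) we obtain:

  H_0: rank C_0 − rank ∂_1 = 7 − 6 = 1, and the invariant factors of ∂_1 are all 1, so H_0 = Z.
  H_1: rank ker ∂_1 − rank ∂_2 = (18 − 6) − 12 = 0, and ∂_2 has invariant factor 2 > 1, so H_1 = Z/2Z.
  H_2: rank ker ∂_2 − rank ∂_3 = (12 − 12) − 0 = 0, and there is no ∂_3, so H_2 = 0.

As a check, the Euler characteristic is 7 − 18 + 12 = 1, which agrees with 1 − 0 + 0 = 1.

H_0 = Z,  H_1 = Z/2Z,  H_2 = 0.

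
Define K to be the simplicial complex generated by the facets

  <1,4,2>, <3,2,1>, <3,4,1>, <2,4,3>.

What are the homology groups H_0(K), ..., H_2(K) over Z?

H_0 ≅ Z,  H_1 = 0,  H_2 ≅ Z.

Fix the vertex order 1 < 2 < 3 < 4 and write every simplex with vertices in increasing order. Then dim K = 2 and the simplices of K are:

  0-simplices (4): [1], [2], [3], [4]
  1-simplices (6): [1,2], [1,3], [1,4], [2,3], [2,4], [3,4]
  2-simplices (4): [1,2,3], [1,2,4], [1,3,4], [2,3,4]

Hence C_0 ≅ Z^4, C_1 ≅ Z^6, C_2 ≅ Z^4.

∂_1: C_1 → C_0 sends each edge [p,q] (with p < q) to q − p.
This gives a 4×6 integer matrix of rank 3; reducing to Smith normal form yields diagonal entries (1,1,1).

Boundary ∂_2: C_2 → C_1 maps a triangle to the signed sum of its edges. For instance
  ∂[1,2,4] = [2,4] − [1,4] + [1,2],
  ∂[2,3,4] = [3,4] − [2,4] + [2,3].
The resulting 6×4 matrix has rank 3, and its Smith normal form has invariant factors (1,1,1).

Computing H_k = (kernel of ∂_k) / (image of ∂_{k+1}):

  H_0: rank C_0 − rank ∂_1 = 4 − 3 = 1, and the invariant factors of ∂_1 are all 1, so H_0 = Z.
  H_1: rank ker ∂_1 − rank ∂_2 = (6 − 3) − 3 = 0, and the invariant factors of ∂_2 are all 1, so H_1 = 0.
  H_2: rank ker ∂_2 − rank ∂_3 = (4 − 3) − 0 = 1, and there is no ∂_3, so H_2 = Z.

As a check, the Euler characteristic is 4 − 6 + 4 = 2, which agrees with 1 − 0 + 1 = 2.
(K is a triangulation of the 2-sphere S^2.)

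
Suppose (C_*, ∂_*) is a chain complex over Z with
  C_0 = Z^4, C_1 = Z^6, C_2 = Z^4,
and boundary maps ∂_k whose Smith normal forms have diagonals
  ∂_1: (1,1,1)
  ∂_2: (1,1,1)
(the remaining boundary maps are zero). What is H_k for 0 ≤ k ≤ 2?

H_0: b_0 = 4 − 0 − 3 = 1; torsion from ∂_1 factors > 1: none. So H_0 ≅ Z.
H_1: b_1 = 6 − 3 − 3 = 0; torsion from ∂_2 factors > 1: none. So H_1 ≅ 0.
H_2: b_2 = 4 − 3 − 0 = 1; torsion from ∂_3 factors > 1: none. So H_2 ≅ Z.

H_0 ≅ Z,  H_1 = 0,  H_2 ≅ Z.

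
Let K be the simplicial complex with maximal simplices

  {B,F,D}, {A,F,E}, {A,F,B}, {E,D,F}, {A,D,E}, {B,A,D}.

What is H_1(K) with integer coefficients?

H_1 ≅ 0.

Order the vertices as A < B < D < E < F. Listing each simplex with vertices in this order, K has dimension 2 with simplices:

  0-simplices (5): A, B, D, E, F
  1-simplices (9): AB, AD, AE, AF, BD, BF, DE, DF, EF
  2-simplices (6): ABD, ABF, ADE, AEF, BDF, DEF

Hence C_0 ≅ Z^5, C_1 ≅ Z^9, C_2 ≅ Z^6.

The boundary map ∂_1: C_1 → C_0 sends each edge [p,q] (with p < q) to q − p.
As a 5×9 matrix over Z this has rank 4, with invariant factors (1,1,1,1).

Boundary ∂_2: C_2 → C_1 acts by ∂[p,q,r] = [q,r] − [p,r] + [p,q]. For instance
  ∂ABF = BF − AF + AB,
  ∂DEF = EF − DF + DE.
The 9×6 boundary matrix has rank 5 and Smith normal form diag(1,1,1,1,1).

Computing H_k = (kernel of ∂_k) / (image of ∂_{k+1}):

  H_1: rank ker ∂_1 − rank ∂_2 = (9 − 4) − 5 = 0, and the invariant factors of ∂_2 are all 1, so H_1 ≅ 0.

(K is a triangulation of the 2-sphere S^2.)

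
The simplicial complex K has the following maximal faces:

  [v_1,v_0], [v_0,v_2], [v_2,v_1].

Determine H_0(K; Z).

Order the vertices as v_0 < v_1 < v_2. Listing each simplex with vertices in this order, K has dimension 1 with simplices:

  0-simplices (3): [v_0], [v_1], [v_2]
  1-simplices (3): [v_0,v_1], [v_0,v_2], [v_1,v_2]

giving chain groups C_0 ≅ Z^3, C_1 ≅ Z^3.

The boundary map ∂_1: C_1 → C_0 is given by ∂[p,q] = [q] − [p]. For instance
  ∂[v_0,v_2] = [v_2] − [v_0].
This gives a 3×3 integer matrix of rank 2; reducing to Smith normal form yields diagonal entries (1,1).

Reading off H_k = ker ∂_k / im ∂_{k+1}:

  H_0: rank C_0 − rank ∂_1 = 3 − 2 = 1, and the invariant factors of ∂_1 are all 1, so H_0 ≅ Z.

H_0 ≅ Z.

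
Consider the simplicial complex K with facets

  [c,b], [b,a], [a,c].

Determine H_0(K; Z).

Take the total order a < b < c on the vertex set. Then K (dimension 1) consists of the simplices:

  0-simplices (3): a, b, c
  1-simplices (3): ab, ac, bc

Hence C_0 ≅ Z^3, C_1 ≅ Z^3.

Boundary ∂_1: C_1 → C_0 sends each edge [p,q] (with p < q) to q − p. For instance
  ∂ab = b − a.
The resulting 3×3 matrix has rank 2, and its Smith normal form has invariant factors (1,1).

Now H_k = ker ∂_k / im ∂_{k+1}, so:

  H_0: rank C_0 − rank ∂_1 = 3 − 2 = 1, and the invariant factors of ∂_1 are all 1, so H_0 = Z.

H_0 ≅ Z.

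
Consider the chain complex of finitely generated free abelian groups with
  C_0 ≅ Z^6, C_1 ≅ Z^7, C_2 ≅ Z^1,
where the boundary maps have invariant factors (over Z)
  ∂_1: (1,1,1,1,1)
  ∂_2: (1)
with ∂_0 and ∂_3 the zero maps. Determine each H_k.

H_0 ≅ Z,  H_1 ≅ Z,  H_2 = 0.

H_0: b_0 = 6 − 0 − 5 = 1; torsion from ∂_1 factors > 1: none. So H_0 ≅ Z.
H_1: b_1 = 7 − 5 − 1 = 1; torsion from ∂_2 factors > 1: none. So H_1 ≅ Z.
H_2: b_2 = 1 − 1 − 0 = 0; torsion from ∂_3 factors > 1: none. So H_2 ≅ 0.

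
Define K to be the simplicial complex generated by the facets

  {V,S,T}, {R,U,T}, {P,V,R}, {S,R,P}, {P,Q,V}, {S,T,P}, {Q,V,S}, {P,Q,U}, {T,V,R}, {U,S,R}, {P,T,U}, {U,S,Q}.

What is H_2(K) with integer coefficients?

H_2 ≅ 0.

K has 7 vertices, 18 edges, 12 triangles.
rank ∂_2 = 12, rank ∂_3 = 0 ⇒ b_2 = 12 − 12 − 0 = 0. So H_2 = 0.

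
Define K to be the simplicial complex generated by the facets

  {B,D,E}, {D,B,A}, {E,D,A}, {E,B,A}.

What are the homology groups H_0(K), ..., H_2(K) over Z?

H_0 = Z,  H_1 = 0,  H_2 = Z.

Order the vertices as A < B < D < E. Listing each simplex with vertices in this order, K has dimension 2 with simplices:

  0-simplices (4): A, B, D, E
  1-simplices (6): AB, AD, AE, BD, BE, DE
  2-simplices (4): ABD, ABE, ADE, BDE

Hence C_0 ≅ Z^4, C_1 ≅ Z^6, C_2 ≅ Z^4.

Boundary ∂_1: C_1 → C_0 is given by ∂[p,q] = [q] − [p].
The 4×6 boundary matrix has rank 3 and Smith normal form diag(1,1,1).

Boundary ∂_2: C_2 → C_1 maps a triangle to the signed sum of its edges. For instance
  ∂ADE = DE − AE + AD,
  ∂ABD = BD − AD + AB.
The resulting 6×4 matrix has rank 3, and its Smith normal form has invariant factors (1,1,1).

From H_k ≅ ker(∂_k) / im(∂_{k+1}) we obtain:

  H_0: rank C_0 − rank ∂_1 = 4 − 3 = 1, and the invariant factors of ∂_1 are all 1, so H_0 ≅ Z.
  H_1: rank ker ∂_1 − rank ∂_2 = (6 − 3) − 3 = 0, and the invariant factors of ∂_2 are all 1, so H_1 ≅ 0.
  H_2: rank ker ∂_2 − rank ∂_3 = (4 − 3) − 0 = 1, and there is no ∂_3, so H_2 ≅ Z.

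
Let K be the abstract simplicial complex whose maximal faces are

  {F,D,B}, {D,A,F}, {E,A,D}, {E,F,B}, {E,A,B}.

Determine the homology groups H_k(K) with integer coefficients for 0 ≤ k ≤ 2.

Order the vertices as A < B < D < E < F. Listing each simplex with vertices in this order, K has dimension 2 with simplices:

  0-simplices (5): A, B, D, E, F
  1-simplices (10): AB, AD, AE, AF, BD, BE, BF, DE, DF, EF
  2-simplices (5): ABE, ADE, ADF, BDF, BEF

so the chain groups are C_0 ≅ Z^5, C_1 ≅ Z^10, C_2 ≅ Z^5.

Boundary ∂_1: C_1 → C_0 sends each edge [p,q] (with p < q) to q − p. For instance
  ∂DF = F − D.
As a 5×10 matrix over Z this has rank 4, with invariant factors (1,1,1,1).

The boundary map ∂_2: C_2 → C_1 sends each 2-simplex [p,q,r] to [q,r] − [p,r] + [p,q]. For instance
  ∂ADF = DF − AF + AD,
  ∂ABE = BE − AE + AB.
The resulting 10×5 matrix has rank 5, and its Smith normal form has invariant factors (1,1,1,1,1).

Computing H_k = (kernel of ∂_k) / (image of ∂_{k+1}):

  H_0: rank C_0 − rank ∂_1 = 5 − 4 = 1, and the invariant factors of ∂_1 are all 1, so H_0 = Z.
  H_1: rank ker ∂_1 − rank ∂_2 = (10 − 4) − 5 = 1, and the invariant factors of ∂_2 are all 1, so H_1 = Z.
  H_2: rank ker ∂_2 − rank ∂_3 = (5 − 5) − 0 = 0, and there is no ∂_3, so H_2 = 0.

As a check, the Euler characteristic is 5 − 10 + 5 = 0, which agrees with 1 − 1 + 0 = 0.

H_0 ≅ Z,  H_1 ≅ Z,  H_2 = 0.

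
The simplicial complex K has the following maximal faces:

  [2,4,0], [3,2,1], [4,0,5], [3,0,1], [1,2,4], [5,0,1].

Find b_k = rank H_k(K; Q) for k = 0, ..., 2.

b_0 = 1, b_1 = 1, b_2 = 0.

Fix the vertex order 0 < 1 < 2 < 3 < 4 < 5 and write every simplex with vertices in increasing order. Then dim K = 2 and the simplices of K are:

  0-simplices (6): [0], [1], [2], [3], [4], [5]
  1-simplices (12): [0,1], [0,2], [0,3], [0,4], [0,5], [1,2], [1,3], [1,4], [1,5], [2,3], [2,4], [4,5]
  2-simplices (6): [0,1,3], [0,1,5], [0,2,4], [0,4,5], [1,2,3], [1,2,4]

Hence C_0 ≅ Z^6, C_1 ≅ Z^12, C_2 ≅ Z^6.

The boundary map ∂_1: C_1 → C_0 is given by ∂[p,q] = [q] − [p]. For instance
  ∂[0,1] = [1] − [0].
The resulting 6×12 matrix has rank 5, and its Smith normal form has invariant factors (1,1,1,1,1).

Boundary ∂_2: C_2 → C_1 maps a triangle to the signed sum of its edges. For instance
  ∂[0,1,5] = [1,5] − [0,5] + [0,1],
  ∂[0,4,5] = [4,5] − [0,5] + [0,4].
This gives a 12×6 integer matrix of rank 6; reducing to Smith normal form yields diagonal entries (1,1,1,1,1,1).

From H_k ≅ ker(∂_k) / im(∂_{k+1}) we obtain:

  H_0: rank C_0 − rank ∂_1 = 6 − 5 = 1, and the invariant factors of ∂_1 are all 1, so H_0 ≅ Z.
  H_1: rank ker ∂_1 − rank ∂_2 = (12 − 5) − 6 = 1, and the invariant factors of ∂_2 are all 1, so H_1 ≅ Z.
  H_2: rank ker ∂_2 − rank ∂_3 = (6 − 6) − 0 = 0, and there is no ∂_3, so H_2 ≅ 0.

As a check, the Euler characteristic is 6 − 12 + 6 = 0, which agrees with 1 − 1 + 0 = 0.
(K is a triangulation of the cylinder S^1 x I.)

Hence the Betti numbers are b_0 = 1, b_1 = 1, b_2 = 0.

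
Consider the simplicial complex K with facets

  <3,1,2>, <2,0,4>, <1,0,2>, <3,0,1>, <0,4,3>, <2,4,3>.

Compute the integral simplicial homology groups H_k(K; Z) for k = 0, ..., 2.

Fix the vertex order 0 < 1 < 2 < 3 < 4 and write every simplex with vertices in increasing order. Then dim K = 2 and the simplices of K are:

  0-simplices (5): [0], [1], [2], [3], [4]
  1-simplices (9): [0,1], [0,2], [0,3], [0,4], [1,2], [1,3], [2,3], [2,4], [3,4]
  2-simplices (6): [0,1,2], [0,1,3], [0,2,4], [0,3,4], [1,2,3], [2,3,4]

Hence C_0 ≅ Z^5, C_1 ≅ Z^9, C_2 ≅ Z^6.

∂_1: C_1 → C_0 is given by ∂[p,q] = [q] − [p]. For instance
  ∂[3,4] = [4] − [3].
The 5×9 boundary matrix has rank 4 and Smith normal form diag(1,1,1,1).

∂_2: C_2 → C_1 acts by ∂[p,q,r] = [q,r] − [p,r] + [p,q]. For instance
  ∂[0,3,4] = [3,4] − [0,4] + [0,3],
  ∂[2,3,4] = [3,4] − [2,4] + [2,3].
The resulting 9×6 matrix has rank 5, and its Smith normal form has invariant factors (1,1,1,1,1).

Now H_k = ker ∂_k / im ∂_{k+1}, so:

  H_0: rank C_0 − rank ∂_1 = 5 − 4 = 1, and the invariant factors of ∂_1 are all 1, so H_0 ≅ Z.
  H_1: rank ker ∂_1 − rank ∂_2 = (9 − 4) − 5 = 0, and the invariant factors of ∂_2 are all 1, so H_1 ≅ 0.
  H_2: rank ker ∂_2 − rank ∂_3 = (6 − 5) − 0 = 1, and there is no ∂_3, so H_2 ≅ Z.

(K is a triangulation of the 2-sphere S^2.)

H_0 ≅ Z,  H_1 = 0,  H_2 ≅ Z.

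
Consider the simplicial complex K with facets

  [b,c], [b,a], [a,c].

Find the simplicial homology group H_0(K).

Take the total order a < b < c on the vertex set. Then K (dimension 1) consists of the simplices:

  0-simplices (3): a, b, c
  1-simplices (3): ab, ac, bc

giving chain groups C_0 ≅ Z^3, C_1 ≅ Z^3.

The boundary map ∂_1: C_1 → C_0 is given by ∂[p,q] = [q] − [p].
The 3×3 boundary matrix has rank 2 and Smith normal form diag(1,1).

Reading off H_k = ker ∂_k / im ∂_{k+1}:

  H_0: rank C_0 − rank ∂_1 = 3 − 2 = 1, and the invariant factors of ∂_1 are all 1, so H_0 = Z.

H_0 = Z.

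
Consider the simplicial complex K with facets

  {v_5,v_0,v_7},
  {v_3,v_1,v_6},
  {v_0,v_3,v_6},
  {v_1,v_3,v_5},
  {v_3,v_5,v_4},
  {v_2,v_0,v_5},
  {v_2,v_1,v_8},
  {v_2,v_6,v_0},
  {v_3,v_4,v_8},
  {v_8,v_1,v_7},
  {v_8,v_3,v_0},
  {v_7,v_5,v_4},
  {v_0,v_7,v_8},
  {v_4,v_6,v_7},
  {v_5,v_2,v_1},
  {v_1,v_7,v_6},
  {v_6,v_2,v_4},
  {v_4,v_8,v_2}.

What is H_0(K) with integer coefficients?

H_0 ≅ Z.

We work with the vertex ordering v_0 < v_1 < v_2 < v_3 < v_4 < v_5 < v_6 < v_7 < v_8. The simplices of K, each written with vertices in increasing order, are:

  0-simplices (9): [v_0], [v_1], [v_2], [v_3], [v_4], [v_5], [v_6], [v_7], [v_8]
  1-simplices (27): (27 of them)
  2-simplices (18): (18 of them)

giving chain groups C_0 ≅ Z^9, C_1 ≅ Z^27, C_2 ≅ Z^18.

∂_1: C_1 → C_0 is given by ∂[p,q] = [q] − [p]. For instance
  ∂[v_2,v_8] = [v_8] − [v_2].
The resulting 9×27 matrix has rank 8, and its Smith normal form has invariant factors (1,1,1,1,1,1,1,1).

The boundary map ∂_2: C_2 → C_1 acts by ∂[p,q,r] = [q,r] − [p,r] + [p,q]. For instance
  ∂[v_3,v_4,v_5] = [v_4,v_5] − [v_3,v_5] + [v_3,v_4],
  ∂[v_4,v_5,v_7] = [v_5,v_7] − [v_4,v_7] + [v_4,v_5].
The resulting 27×18 matrix has rank 17, and its Smith normal form has invariant factors (1,1,1,1,1,1,1,1,1,1,1,1,1,1,1,1,1).

Now H_k = ker ∂_k / im ∂_{k+1}, so:

  H_0: rank C_0 − rank ∂_1 = 9 − 8 = 1, and the invariant factors of ∂_1 are all 1, so H_0 ≅ Z.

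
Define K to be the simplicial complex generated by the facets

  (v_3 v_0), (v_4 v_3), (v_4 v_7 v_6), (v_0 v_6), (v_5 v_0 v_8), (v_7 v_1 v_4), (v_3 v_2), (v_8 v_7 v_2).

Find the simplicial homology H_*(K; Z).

H_0 ≅ Z,  H_1 ≅ Z^3,  H_2 = 0.

Order the vertices as v_0 < v_1 < v_2 < v_3 < v_4 < v_5 < v_6 < v_7 < v_8. Listing each simplex with vertices in this order, K has dimension 2 with simplices:

  0-simplices (9): [v_0], [v_1], [v_2], [v_3], [v_4], [v_5], [v_6], [v_7], [v_8]
  1-simplices (15): (15 of them)
  2-simplices (4): [v_0,v_5,v_8], [v_1,v_4,v_7], [v_2,v_7,v_8], [v_4,v_6,v_7]

giving chain groups C_0 ≅ Z^9, C_1 ≅ Z^15, C_2 ≅ Z^4.

∂_1: C_1 → C_0 sends each edge [p,q] (with p < q) to q − p. For instance
  ∂[v_0,v_6] = [v_6] − [v_0].
As a 9×15 matrix over Z this has rank 8, with invariant factors (1,1,1,1,1,1,1,1).

The boundary map ∂_2: C_2 → C_1 maps a triangle to the signed sum of its edges. For instance
  ∂[v_4,v_6,v_7] = [v_6,v_7] − [v_4,v_7] + [v_4,v_6],
  ∂[v_0,v_5,v_8] = [v_5,v_8] − [v_0,v_8] + [v_0,v_5].
The 15×4 boundary matrix has rank 4 and Smith normal form diag(1,1,1,1).

Computing H_k = (kernel of ∂_k) / (image of ∂_{k+1}):

  H_0: rank C_0 − rank ∂_1 = 9 − 8 = 1, and the invariant factors of ∂_1 are all 1, so H_0 ≅ Z.
  H_1: rank ker ∂_1 − rank ∂_2 = (15 − 8) − 4 = 3, and the invariant factors of ∂_2 are all 1, so H_1 ≅ Z^3.
  H_2: rank ker ∂_2 − rank ∂_3 = (4 − 4) − 0 = 0, and there is no ∂_3, so H_2 ≅ 0.

As a check, the Euler characteristic is 9 − 15 + 4 = -2, which agrees with 1 − 3 + 0 = -2.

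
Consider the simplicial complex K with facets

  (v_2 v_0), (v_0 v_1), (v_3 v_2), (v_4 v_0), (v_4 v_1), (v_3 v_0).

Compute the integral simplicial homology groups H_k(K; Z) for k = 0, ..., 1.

We work with the vertex ordering v_0 < v_1 < v_2 < v_3 < v_4. The simplices of K, each written with vertices in increasing order, are:

  0-simplices (5): [v_0], [v_1], [v_2], [v_3], [v_4]
  1-simplices (6): [v_0,v_1], [v_0,v_2], [v_0,v_3], [v_0,v_4], [v_1,v_4], [v_2,v_3]

Hence C_0 ≅ Z^5, C_1 ≅ Z^6.

Boundary ∂_1: C_1 → C_0 sends each edge [p,q] (with p < q) to q − p. For instance
  ∂[v_1,v_4] = [v_4] − [v_1].
This gives a 5×6 integer matrix of rank 4; reducing to Smith normal form yields diagonal entries (1,1,1,1).

Now H_k = ker ∂_k / im ∂_{k+1}, so:

  H_0: rank C_0 − rank ∂_1 = 5 − 4 = 1, and the invariant factors of ∂_1 are all 1, so H_0 = Z.
  H_1: rank ker ∂_1 − rank ∂_2 = (6 − 4) − 0 = 2, and there is no ∂_2, so H_1 = Z^2.

(K is a triangulation of a wedge of 2 circles.)

H_0 = Z,  H_1 = Z^2.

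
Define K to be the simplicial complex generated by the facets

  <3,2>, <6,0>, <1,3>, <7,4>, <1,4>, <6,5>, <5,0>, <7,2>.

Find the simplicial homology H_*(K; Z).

H_0 ≅ Z^2,  H_1 ≅ Z^2.

Order the vertices as 0 < 1 < 2 < 3 < 4 < 5 < 6 < 7. Listing each simplex with vertices in this order, K has dimension 1 with simplices:

  0-simplices (8): [0], [1], [2], [3], [4], [5], [6], [7]
  1-simplices (8): [0,5], [0,6], [1,3], [1,4], [2,3], [2,7], [4,7], [5,6]

giving chain groups C_0 ≅ Z^8, C_1 ≅ Z^8.

∂_1: C_1 → C_0 maps an edge to its endpoints' difference, ∂[p,q] = q − p. For instance
  ∂[4,7] = [7] − [4].
This gives a 8×8 integer matrix of rank 6; reducing to Smith normal form yields diagonal entries (1,1,1,1,1,1).

Reading off H_k = ker ∂_k / im ∂_{k+1}:

  H_0: rank C_0 − rank ∂_1 = 8 − 6 = 2, and the invariant factors of ∂_1 are all 1, so H_0 ≅ Z^2.
  H_1: rank ker ∂_1 − rank ∂_2 = (8 − 6) − 0 = 2, and there is no ∂_2, so H_1 ≅ Z^2.

As a check, the Euler characteristic is 8 − 8 = 0, which agrees with 2 − 2 = 0.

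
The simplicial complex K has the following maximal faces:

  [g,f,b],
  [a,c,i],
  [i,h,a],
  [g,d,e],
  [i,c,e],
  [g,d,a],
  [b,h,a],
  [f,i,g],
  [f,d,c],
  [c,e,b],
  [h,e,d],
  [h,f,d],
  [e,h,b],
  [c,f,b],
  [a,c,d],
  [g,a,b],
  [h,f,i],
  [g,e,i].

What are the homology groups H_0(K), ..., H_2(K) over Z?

H_0 = Z,  H_1 = Z^2,  H_2 = Z.

We work with the vertex ordering a < b < c < d < e < f < g < h < i. The simplices of K, each written with vertices in increasing order, are:

  0-simplices (9): a, b, c, d, e, f, g, h, i
  1-simplices (27): ab, ac, ad, ag, ah, ai, bc, be, bf, bg, bh, cd, ce, cf, ci, de, df, dg, dh, eg, eh, ei, fg, fh, fi, gi, hi
  2-simplices (18): abg, abh, acd, aci, adg, ahi, bce, bcf, beh, bfg, cdf, cei, deg, deh, dfh, egi, fgi, fhi

giving chain groups C_0 ≅ Z^9, C_1 ≅ Z^27, C_2 ≅ Z^18.

Boundary ∂_1: C_1 → C_0 is given by ∂[p,q] = [q] − [p]. For instance
  ∂ai = i − a.
The resulting 9×27 matrix has rank 8, and its Smith normal form has invariant factors (1,1,1,1,1,1,1,1).

The boundary map ∂_2: C_2 → C_1 maps a triangle to the signed sum of its edges. For instance
  ∂deh = eh − dh + de,
  ∂acd = cd − ad + ac.
The resulting 27×18 matrix has rank 17, and its Smith normal form has invariant factors (1,1,1,1,1,1,1,1,1,1,1,1,1,1,1,1,1).

Computing H_k = (kernel of ∂_k) / (image of ∂_{k+1}):

  H_0: rank C_0 − rank ∂_1 = 9 − 8 = 1, and the invariant factors of ∂_1 are all 1, so H_0 = Z.
  H_1: rank ker ∂_1 − rank ∂_2 = (27 − 8) − 17 = 2, and the invariant factors of ∂_2 are all 1, so H_1 = Z^2.
  H_2: rank ker ∂_2 − rank ∂_3 = (18 − 17) − 0 = 1, and there is no ∂_3, so H_2 = Z.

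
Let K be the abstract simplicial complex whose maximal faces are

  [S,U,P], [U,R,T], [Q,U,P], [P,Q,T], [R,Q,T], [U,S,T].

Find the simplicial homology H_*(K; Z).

H_0 = Z,  H_1 = Z,  H_2 = 0.

Take the total order P < Q < R < S < T < U on the vertex set. Then K (dimension 2) consists of the simplices:

  0-simplices (6): P, Q, R, S, T, U
  1-simplices (12): PQ, PS, PT, PU, QR, QT, QU, RT, RU, ST, SU, TU
  2-simplices (6): PQT, PQU, PSU, QRT, RTU, STU

giving chain groups C_0 ≅ Z^6, C_1 ≅ Z^12, C_2 ≅ Z^6.

The boundary map ∂_1: C_1 → C_0 sends each edge [p,q] (with p < q) to q − p.
The resulting 6×12 matrix has rank 5, and its Smith normal form has invariant factors (1,1,1,1,1).

The boundary map ∂_2: C_2 → C_1 acts by ∂[p,q,r] = [q,r] − [p,r] + [p,q]. For instance
  ∂PQT = QT − PT + PQ,
  ∂RTU = TU − RU + RT.
This gives a 12×6 integer matrix of rank 6; reducing to Smith normal form yields diagonal entries (1,1,1,1,1,1).

Computing H_k = (kernel of ∂_k) / (image of ∂_{k+1}):

  H_0: rank C_0 − rank ∂_1 = 6 − 5 = 1, and the invariant factors of ∂_1 are all 1, so H_0 ≅ Z.
  H_1: rank ker ∂_1 − rank ∂_2 = (12 − 5) − 6 = 1, and the invariant factors of ∂_2 are all 1, so H_1 ≅ Z.
  H_2: rank ker ∂_2 − rank ∂_3 = (6 − 6) − 0 = 0, and there is no ∂_3, so H_2 ≅ 0.

(K is a triangulation of the cylinder S^1 x I.)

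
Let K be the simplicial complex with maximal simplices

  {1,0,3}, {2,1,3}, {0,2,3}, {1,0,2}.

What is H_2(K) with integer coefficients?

Take the total order 0 < 1 < 2 < 3 on the vertex set. Then K (dimension 2) consists of the simplices:

  0-simplices (4): [0], [1], [2], [3]
  1-simplices (6): [0,1], [0,2], [0,3], [1,2], [1,3], [2,3]
  2-simplices (4): [0,1,2], [0,1,3], [0,2,3], [1,2,3]

giving chain groups C_0 ≅ Z^4, C_1 ≅ Z^6, C_2 ≅ Z^4.

The boundary map ∂_1: C_1 → C_0 sends each edge [p,q] (with p < q) to q − p.
The resulting 4×6 matrix has rank 3, and its Smith normal form has invariant factors (1,1,1).

Boundary ∂_2: C_2 → C_1 maps a triangle to the signed sum of its edges. For instance
  ∂[0,1,2] = [1,2] − [0,2] + [0,1],
  ∂[0,1,3] = [1,3] − [0,3] + [0,1].
The resulting 6×4 matrix has rank 3, and its Smith normal form has invariant factors (1,1,1).

From H_k ≅ ker(∂_k) / im(∂_{k+1}) we obtain:

  H_2: rank ker ∂_2 − rank ∂_3 = (4 − 3) − 0 = 1, and there is no ∂_3, so H_2 ≅ Z.

H_2 ≅ Z.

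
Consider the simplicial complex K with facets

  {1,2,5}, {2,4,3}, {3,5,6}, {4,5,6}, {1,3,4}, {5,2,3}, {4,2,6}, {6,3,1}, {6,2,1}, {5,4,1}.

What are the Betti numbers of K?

b_0 = 1, b_1 = 0, b_2 = 0.

Fix the vertex order 1 < 2 < 3 < 4 < 5 < 6 and write every simplex with vertices in increasing order. Then dim K = 2 and the simplices of K are:

  0-simplices (6): [1], [2], [3], [4], [5], [6]
  1-simplices (15): [1,2], [1,3], [1,4], [1,5], [1,6], [2,3], [2,4], [2,5], [2,6], [3,4], [3,5], [3,6], [4,5], [4,6], [5,6]
  2-simplices (10): [1,2,5], [1,2,6], [1,3,4], [1,3,6], [1,4,5], [2,3,4], [2,3,5], [2,4,6], [3,5,6], [4,5,6]

so the chain groups are C_0 ≅ Z^6, C_1 ≅ Z^15, C_2 ≅ Z^10.

The boundary map ∂_1: C_1 → C_0 maps an edge to its endpoints' difference, ∂[p,q] = q − p. For instance
  ∂[4,5] = [5] − [4].
As a 6×15 matrix over Z this has rank 5, with invariant factors (1,1,1,1,1).

∂_2: C_2 → C_1 maps a triangle to the signed sum of its edges. For instance
  ∂[2,4,6] = [4,6] − [2,6] + [2,4],
  ∂[2,3,5] = [3,5] − [2,5] + [2,3].
As a 15×10 matrix over Z this has rank 10, with invariant factors (1,1,1,1,1,1,1,1,1,2).

From H_k ≅ ker(∂_k) / im(∂_{k+1}) we obtain:

  H_0: rank C_0 − rank ∂_1 = 6 − 5 = 1, and the invariant factors of ∂_1 are all 1, so H_0 ≅ Z.
  H_1: rank ker ∂_1 − rank ∂_2 = (15 − 5) − 10 = 0, and ∂_2 has invariant factor 2 > 1, so H_1 ≅ Z/2.
  H_2: rank ker ∂_2 − rank ∂_3 = (10 − 10) − 0 = 0, and there is no ∂_3, so H_2 ≅ 0.

As a check, the Euler characteristic is 6 − 15 + 10 = 1, which agrees with 1 − 0 + 0 = 1.

Hence the Betti numbers are b_0 = 1, b_1 = 0, b_2 = 0.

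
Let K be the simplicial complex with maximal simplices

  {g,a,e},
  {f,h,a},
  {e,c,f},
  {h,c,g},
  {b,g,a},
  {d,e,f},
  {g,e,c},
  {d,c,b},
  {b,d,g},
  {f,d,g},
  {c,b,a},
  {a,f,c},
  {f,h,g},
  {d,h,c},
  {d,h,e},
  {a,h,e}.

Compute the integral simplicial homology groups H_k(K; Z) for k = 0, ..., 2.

K has 8 vertices, 24 edges, 16 triangles.
rank ∂_0 = 0, rank ∂_1 = 7 ⇒ b_0 = 8 − 0 − 7 = 1; all invariant factors of ∂_1 are 1 so no torsion. So H_0 = Z.
rank ∂_1 = 7, rank ∂_2 = 15 ⇒ b_1 = 24 − 7 − 15 = 2; all invariant factors of ∂_2 are 1 so no torsion. So H_1 = Z^2.
rank ∂_2 = 15, rank ∂_3 = 0 ⇒ b_2 = 16 − 15 − 0 = 1. So H_2 = Z.

H_0 = Z,  H_1 = Z^2,  H_2 = Z.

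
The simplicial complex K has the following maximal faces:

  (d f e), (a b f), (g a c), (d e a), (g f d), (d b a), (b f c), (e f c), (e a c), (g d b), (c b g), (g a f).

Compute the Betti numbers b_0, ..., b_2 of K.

b_0 = 1, b_1 = 0, b_2 = 0.

Take the total order a < b < c < d < e < f < g on the vertex set. Then K (dimension 2) consists of the simplices:

  0-simplices (7): a, b, c, d, e, f, g
  1-simplices (18): ab, ac, ad, ae, af, ag, bc, bd, bf, bg, ce, cf, cg, de, df, dg, ef, fg
  2-simplices (12): abd, abf, ace, acg, ade, afg, bcf, bcg, bdg, cef, def, dfg

Hence C_0 ≅ Z^7, C_1 ≅ Z^18, C_2 ≅ Z^12.

The boundary map ∂_1: C_1 → C_0 is given by ∂[p,q] = [q] − [p].
This gives a 7×18 integer matrix of rank 6; reducing to Smith normal form yields diagonal entries (1,1,1,1,1,1).

The boundary map ∂_2: C_2 → C_1 sends each 2-simplex [p,q,r] to [q,r] − [p,r] + [p,q]. For instance
  ∂dfg = fg − dg + df,
  ∂abd = bd − ad + ab.
As a 18×12 matrix over Z this has rank 12, with invariant factors (1,1,1,1,1,1,1,1,1,1,1,2).

Reading off H_k = ker ∂_k / im ∂_{k+1}:

  H_0: rank C_0 − rank ∂_1 = 7 − 6 = 1, and the invariant factors of ∂_1 are all 1, so H_0 ≅ Z.
  H_1: rank ker ∂_1 − rank ∂_2 = (18 − 6) − 12 = 0, and ∂_2 has invariant factor 2 > 1, so H_1 ≅ Z/2.
  H_2: rank ker ∂_2 − rank ∂_3 = (12 − 12) − 0 = 0, and there is no ∂_3, so H_2 ≅ 0.

As a check, the Euler characteristic is 7 − 18 + 12 = 1, which agrees with 1 − 0 + 0 = 1.

Hence the Betti numbers are b_0 = 1, b_1 = 0, b_2 = 0.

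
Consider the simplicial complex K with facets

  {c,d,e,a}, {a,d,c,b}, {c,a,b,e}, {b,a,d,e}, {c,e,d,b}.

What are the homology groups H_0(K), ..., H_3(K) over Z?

Take the total order a < b < c < d < e on the vertex set. Then K (dimension 3) consists of the simplices:

  0-simplices (5): a, b, c, d, e
  1-simplices (10): ab, ac, ad, ae, bc, bd, be, cd, ce, de
  2-simplices (10): abc, abd, abe, acd, ace, ade, bcd, bce, bde, cde
  3-simplices (5): abcd, abce, abde, acde, bcde

giving chain groups C_0 ≅ Z^5, C_1 ≅ Z^10, C_2 ≅ Z^10, C_3 ≅ Z^5.

Boundary ∂_1: C_1 → C_0 maps an edge to its endpoints' difference, ∂[p,q] = q − p. For instance
  ∂de = e − d.
The 5×10 boundary matrix has rank 4 and Smith normal form diag(1,1,1,1).

∂_2: C_2 → C_1 acts by ∂[p,q,r] = [q,r] − [p,r] + [p,q]. For instance
  ∂bde = de − be + bd,
  ∂cde = de − ce + cd.
As a 10×10 matrix over Z this has rank 6, with invariant factors (1,1,1,1,1,1).

∂_3: C_3 → C_2 sends each 3-simplex σ to the alternating sum Σ_i (−1)^i (σ with its i-th vertex removed). For instance
  ∂abcd = bcd − acd + abd − abc,
  ∂acde = cde − ade + ace − acd.
This gives a 10×5 integer matrix of rank 4; reducing to Smith normal form yields diagonal entries (1,1,1,1).

Reading off H_k = ker ∂_k / im ∂_{k+1}:

  H_0: rank C_0 − rank ∂_1 = 5 − 4 = 1, and the invariant factors of ∂_1 are all 1, so H_0 = Z.
  H_1: rank ker ∂_1 − rank ∂_2 = (10 − 4) − 6 = 0, and the invariant factors of ∂_2 are all 1, so H_1 = 0.
  H_2: rank ker ∂_2 − rank ∂_3 = (10 − 6) − 4 = 0, and the invariant factors of ∂_3 are all 1, so H_2 = 0.
  H_3: rank ker ∂_3 − rank ∂_4 = (5 − 4) − 0 = 1, and there is no ∂_4, so H_3 = Z.

(K is a triangulation of the 3-sphere S^3.)

H_0 = Z,  H_1 = 0,  H_2 = 0,  H_3 = Z.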